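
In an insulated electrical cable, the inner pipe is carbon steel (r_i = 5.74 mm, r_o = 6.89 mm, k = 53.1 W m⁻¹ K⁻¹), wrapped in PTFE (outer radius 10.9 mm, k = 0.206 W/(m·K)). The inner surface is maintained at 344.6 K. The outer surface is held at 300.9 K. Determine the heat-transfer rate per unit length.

Q' = 123 W/m

Series thermal resistances, inner to outer:
  R'_carbon steel = ln(0.00689/0.00574)/(2πk) = 0.1826/(2π·53.1) = 5.473×10^-4 m·K/W
  R'_PTFE = ln(0.0109/0.00689)/(2πk) = 0.4587/(2π·0.206) = 0.3544 m·K/W
ΣR = 5.473×10^-4 + 0.3544 = 0.3549 m·K/W
Q' = ΔT/ΣR = (344.6 K − 300.9 K)/0.3549 = 123 W/m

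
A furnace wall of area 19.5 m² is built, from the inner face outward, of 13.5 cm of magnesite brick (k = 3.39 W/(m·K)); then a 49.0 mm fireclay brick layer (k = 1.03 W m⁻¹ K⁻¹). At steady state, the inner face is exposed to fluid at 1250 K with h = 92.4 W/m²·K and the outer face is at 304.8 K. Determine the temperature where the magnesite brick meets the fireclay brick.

Resistance network (inner→outer):
  R_conv,in = 1/(hA) = 1/(92.4·19.5) = 5.550×10^-4 K/W
  R_magnesite brick = L/(kA) = 0.135/(3.39·19.5) = 0.002042 K/W
  R_fireclay brick = L/(kA) = 0.0490/(1.03·19.5) = 0.002440 K/W
ΣR = 5.550×10^-4 + 0.002042 + 0.002440 = 0.005037 K/W
Q = ΔT/ΣR = (1250 K − 304.8 K)/0.005037 = 1.877×10^5 W
From the inner boundary to the magnesite brick/fireclay brick interface, ΣR_partial = 0.002597 K/W.
T_interface = T_in − Q·ΣR_partial = 1250 K − (1.877×10^5)(0.002597) = 763 K

T = 763 K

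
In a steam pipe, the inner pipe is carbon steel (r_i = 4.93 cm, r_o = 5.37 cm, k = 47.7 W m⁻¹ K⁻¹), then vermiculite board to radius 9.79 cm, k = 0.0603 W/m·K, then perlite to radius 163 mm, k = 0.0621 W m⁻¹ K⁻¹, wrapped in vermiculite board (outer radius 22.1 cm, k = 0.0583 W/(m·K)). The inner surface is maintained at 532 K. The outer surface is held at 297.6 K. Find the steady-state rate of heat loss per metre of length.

Series thermal resistances, inner to outer:
  R'_carbon steel = ln(0.0537/0.0493)/(2πk) = 0.08549/(2π·47.7) = 2.852×10^-4 m·K/W
  R'_vermiculite board = ln(0.0979/0.0537)/(2πk) = 0.6005/(2π·0.0603) = 1.585 m·K/W
  R'_perlite = ln(0.163/0.0979)/(2πk) = 0.5098/(2π·0.0621) = 1.307 m·K/W
  R'_vermiculite board = ln(0.221/0.163)/(2πk) = 0.3044/(2π·0.0583) = 0.8310 m·K/W
ΣR = 2.852×10^-4 + 1.585 + 1.307 + 0.8310 = 3.723 m·K/W
Q' = ΔT/ΣR = (532 K − 297.6 K)/3.723 = 63.0 W/m

Q' = 63.0 W/m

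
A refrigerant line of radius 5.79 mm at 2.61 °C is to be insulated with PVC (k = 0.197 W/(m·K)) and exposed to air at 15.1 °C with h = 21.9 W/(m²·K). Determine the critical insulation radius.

For a cylinder, r_cr = k_ins/h = 0.197/21.9 = 0.00900 m = 0.900 cm

r_cr = 0.900 cm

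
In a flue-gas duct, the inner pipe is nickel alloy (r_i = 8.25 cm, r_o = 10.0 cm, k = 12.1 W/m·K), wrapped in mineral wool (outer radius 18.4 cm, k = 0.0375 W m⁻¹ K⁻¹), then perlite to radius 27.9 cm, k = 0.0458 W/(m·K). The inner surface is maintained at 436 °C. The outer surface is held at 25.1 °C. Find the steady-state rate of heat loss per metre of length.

Series thermal resistances, inner to outer:
  R'_nickel alloy = ln(0.100/0.0825)/(2πk) = 0.1924/(2π·12.1) = 0.002530 m·K/W
  R'_mineral wool = ln(0.184/0.100)/(2πk) = 0.6098/(2π·0.0375) = 2.588 m·K/W
  R'_perlite = ln(0.279/0.184)/(2πk) = 0.4163/(2π·0.0458) = 1.447 m·K/W
ΣR = 0.002530 + 2.588 + 1.447 = 4.038 m·K/W
Q' = ΔT/ΣR = (436 °C − 25.1 °C)/4.038 = 102 W/m

Q' = 102 W/m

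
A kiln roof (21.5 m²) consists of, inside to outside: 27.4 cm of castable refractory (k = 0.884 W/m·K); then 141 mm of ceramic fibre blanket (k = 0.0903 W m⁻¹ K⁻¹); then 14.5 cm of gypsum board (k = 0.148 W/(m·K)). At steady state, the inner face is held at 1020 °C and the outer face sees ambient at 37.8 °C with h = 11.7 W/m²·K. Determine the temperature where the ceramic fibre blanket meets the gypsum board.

Treat each layer as a resistance in series:
  R_castable refractory = L/(kA) = 0.274/(0.884·21.5) = 0.01442 K/W
  R_ceramic fibre blanket = L/(kA) = 0.141/(0.0903·21.5) = 0.07263 K/W
  R_gypsum board = L/(kA) = 0.145/(0.148·21.5) = 0.04557 K/W
  R_conv,out = 1/(hA) = 1/(11.7·21.5) = 0.003975 K/W
ΣR = 0.01442 + 0.07263 + 0.04557 + 0.003975 = 0.1366 K/W
Q = ΔT/ΣR = (1020 °C − 37.8 °C)/0.1366 = 7190 W
From the inner boundary to the ceramic fibre blanket/gypsum board interface, ΣR_partial = 0.08705 K/W.
T_interface = T_in − Q·ΣR_partial = 1020 °C − (7190)(0.08705) = 394 °C

T = 394 °C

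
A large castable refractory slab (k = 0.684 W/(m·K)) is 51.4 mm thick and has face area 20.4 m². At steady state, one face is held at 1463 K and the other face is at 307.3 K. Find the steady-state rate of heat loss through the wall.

Q = 3.14×10^5 W

Q = kA·ΔT/L = 0.684 × 20.4 × |1463 K − 307.3 K| / 0.0514 = 3.14×10^5 W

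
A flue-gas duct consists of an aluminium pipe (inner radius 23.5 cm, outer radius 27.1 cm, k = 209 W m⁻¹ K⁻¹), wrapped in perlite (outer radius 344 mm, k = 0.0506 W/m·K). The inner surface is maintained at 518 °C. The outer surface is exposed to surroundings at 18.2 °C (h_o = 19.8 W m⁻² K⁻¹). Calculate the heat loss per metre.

Resistance network (inner→outer):
  R'_aluminium = ln(0.271/0.235)/(2πk) = 0.1425/(2π·209) = 1.085×10^-4 m·K/W
  R'_perlite = ln(0.344/0.271)/(2πk) = 0.2385/(2π·0.0506) = 0.7502 m·K/W
  R'_conv,out = 1/(2πr h) = 1/(2π·0.344·19.8) = 0.02337 m·K/W
ΣR = 1.085×10^-4 + 0.7502 + 0.02337 = 0.7737 m·K/W
Q' = ΔT/ΣR = (518 °C − 18.2 °C)/0.7737 = 646 W/m

Q' = 646 W/m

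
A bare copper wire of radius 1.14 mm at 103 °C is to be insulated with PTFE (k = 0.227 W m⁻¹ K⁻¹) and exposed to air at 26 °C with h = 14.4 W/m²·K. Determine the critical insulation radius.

For a cylinder, r_cr = k_ins/h = 0.227/14.4 = 0.0158 m = 1.58 cm

r_cr = 1.58 cm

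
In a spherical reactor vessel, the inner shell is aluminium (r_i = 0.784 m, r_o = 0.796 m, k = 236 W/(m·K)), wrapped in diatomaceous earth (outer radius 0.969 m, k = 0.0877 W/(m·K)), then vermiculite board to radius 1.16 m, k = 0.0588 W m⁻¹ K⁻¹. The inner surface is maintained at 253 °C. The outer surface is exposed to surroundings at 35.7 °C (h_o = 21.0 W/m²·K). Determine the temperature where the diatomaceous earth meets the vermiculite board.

Treat each layer as a resistance in series:
  R_aluminium = (1/0.784 − 1/0.796)/(4πk) = 0.01923/(4π·236) = 6.484×10^-6 K/W
  R_diatomaceous earth = (1/0.796 − 1/0.969)/(4πk) = 0.2243/(4π·0.0877) = 0.2035 K/W
  R_vermiculite board = (1/0.969 − 1/1.16)/(4πk) = 0.1699/(4π·0.0588) = 0.2300 K/W
  R_conv,out = 1/(4πr²h) = 1/(4π·1.16²·21.0) = 0.002816 K/W
ΣR = 6.484×10^-6 + 0.2035 + 0.2300 + 0.002816 = 0.4363 K/W
Q = ΔT/ΣR = (253 °C − 35.7 °C)/0.4363 = 498.1 W
From the inner boundary to the diatomaceous earth/vermiculite board interface, ΣR_partial = 0.2035 K/W.
T_interface = T_in − Q·ΣR_partial = 253 °C − (498.1)(0.2035) = 152 °C

T = 152 °C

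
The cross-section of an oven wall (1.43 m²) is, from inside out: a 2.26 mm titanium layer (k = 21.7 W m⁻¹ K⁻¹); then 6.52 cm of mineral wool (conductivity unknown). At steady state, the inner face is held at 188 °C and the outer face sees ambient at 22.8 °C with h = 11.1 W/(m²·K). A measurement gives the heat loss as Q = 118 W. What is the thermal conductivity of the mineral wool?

k = 0.0341 W/m·K

ΣR = ΔT/Q = |188 − 22.8|/118 = 1.400 K/W
Known resistances:
  R_titanium = L/(kA) = 0.00226/(21.7·1.43) = 7.283×10^-5 K/W
  R_conv,out = 1/(hA) = 1/(11.1·1.43) = 0.06300 K/W
R_mineral wool = ΣR − ΣR_known = 1.400 − 0.06307 = 1.337 K/W
L/(kA) = 1.337 ⇒ k = 0.0652/(1.337·1.43) = 0.0341 W/m·K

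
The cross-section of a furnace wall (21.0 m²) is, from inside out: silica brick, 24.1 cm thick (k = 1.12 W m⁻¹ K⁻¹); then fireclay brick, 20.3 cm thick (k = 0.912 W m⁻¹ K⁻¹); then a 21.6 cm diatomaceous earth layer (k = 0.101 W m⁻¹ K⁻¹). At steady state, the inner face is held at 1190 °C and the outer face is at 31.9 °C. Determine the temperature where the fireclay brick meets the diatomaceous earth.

T = 993 °C

Series thermal resistances, inner to outer:
  R_silica brick = L/(kA) = 0.241/(1.12·21.0) = 0.01025 K/W
  R_fireclay brick = L/(kA) = 0.203/(0.912·21.0) = 0.01060 K/W
  R_diatomaceous earth = L/(kA) = 0.216/(0.101·21.0) = 0.1018 K/W
ΣR = 0.01025 + 0.01060 + 0.1018 = 0.1227 K/W
Q = ΔT/ΣR = (1190 °C − 31.9 °C)/0.1227 = 9438 W
From the inner boundary to the fireclay brick/diatomaceous earth interface, ΣR_partial = 0.02085 K/W.
T_interface = T_in − Q·ΣR_partial = 1190 °C − (9438)(0.02085) = 993 °C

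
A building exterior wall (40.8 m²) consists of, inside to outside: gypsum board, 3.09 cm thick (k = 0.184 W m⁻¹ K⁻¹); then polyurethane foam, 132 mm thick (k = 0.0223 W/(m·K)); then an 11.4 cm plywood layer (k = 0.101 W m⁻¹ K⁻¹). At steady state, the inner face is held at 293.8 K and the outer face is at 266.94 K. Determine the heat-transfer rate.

Q = 152 W

Resistance network (inner→outer):
  R_gypsum board = L/(kA) = 0.0309/(0.184·40.8) = 0.004116 K/W
  R_polyurethane foam = L/(kA) = 0.132/(0.0223·40.8) = 0.1451 K/W
  R_plywood = L/(kA) = 0.114/(0.101·40.8) = 0.02766 K/W
ΣR = 0.004116 + 0.1451 + 0.02766 = 0.1769 K/W
Q = ΔT/ΣR = (293.8 K − 266.94 K)/0.1769 = 152 W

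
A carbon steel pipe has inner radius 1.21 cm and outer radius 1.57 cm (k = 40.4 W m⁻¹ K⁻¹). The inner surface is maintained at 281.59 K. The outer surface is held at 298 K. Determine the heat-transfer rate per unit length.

Q' = 16.0 kW/m

Q' = 2πk·ΔT/ln(r₂/r₁) = 2π × 40.4 × 16.41 / ln(0.0157/0.0121) = 16000 W/m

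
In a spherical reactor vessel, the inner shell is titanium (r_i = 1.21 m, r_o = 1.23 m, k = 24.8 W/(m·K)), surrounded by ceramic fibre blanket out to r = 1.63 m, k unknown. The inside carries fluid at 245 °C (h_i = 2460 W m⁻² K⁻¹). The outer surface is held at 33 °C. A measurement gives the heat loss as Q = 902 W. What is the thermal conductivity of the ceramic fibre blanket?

ΣR = ΔT/Q = |245 − 33|/902 = 0.2350 K/W
Known resistances:
  R_conv,in = 1/(4πr²h) = 1/(4π·1.21²·2460) = 2.209×10^-5 K/W
  R_titanium = (1/1.21 − 1/1.23)/(4πk) = 0.01344/(4π·24.8) = 4.312×10^-5 K/W
R_ceramic fibre blanket = ΣR − ΣR_known = 0.2350 − 6.521×10^-5 = 0.2349 K/W
(1/r₁−1/r₂)/(4πk) = 0.2349 ⇒ k = 0.1995/(4π·0.2349) = 0.0676 W/m·K

k = 0.0676 W/m·K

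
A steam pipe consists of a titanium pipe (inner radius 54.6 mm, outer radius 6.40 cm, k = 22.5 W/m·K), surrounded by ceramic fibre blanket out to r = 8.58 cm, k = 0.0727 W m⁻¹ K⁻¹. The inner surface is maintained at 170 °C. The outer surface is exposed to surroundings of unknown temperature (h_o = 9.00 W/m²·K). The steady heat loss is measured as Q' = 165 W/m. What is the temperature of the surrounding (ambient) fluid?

T_out = 29.9 °C

Sum the resistances:
  R'_titanium = ln(0.0640/0.0546)/(2πk) = 0.1588/(2π·22.5) = 0.001124 m·K/W
  R'_ceramic fibre blanket = ln(0.0858/0.0640)/(2πk) = 0.2931/(2π·0.0727) = 0.6417 m·K/W
  R'_conv,out = 1/(2πr h) = 1/(2π·0.0858·9.00) = 0.2061 m·K/W
ΣR = 0.8490 m·K/W
ΔT = Q'·ΣR = 165 × 0.8490 = 140.1 K
Heat flows outward, so T_out = T_in − ΔT = 170 − 140.1 = 29.9 °C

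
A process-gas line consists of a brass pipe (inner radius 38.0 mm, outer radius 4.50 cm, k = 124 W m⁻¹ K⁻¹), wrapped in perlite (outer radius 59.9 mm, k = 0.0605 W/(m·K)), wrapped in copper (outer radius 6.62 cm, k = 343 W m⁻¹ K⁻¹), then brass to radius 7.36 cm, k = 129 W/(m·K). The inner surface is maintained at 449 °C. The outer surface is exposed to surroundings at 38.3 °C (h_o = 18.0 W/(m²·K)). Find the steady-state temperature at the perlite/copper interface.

T = 94.9 °C

Series thermal resistances, inner to outer:
  R'_brass = ln(0.0450/0.0380)/(2πk) = 0.1691/(2π·124) = 2.170×10^-4 m·K/W
  R'_perlite = ln(0.0599/0.0450)/(2πk) = 0.2860/(2π·0.0605) = 0.7524 m·K/W
  R'_copper = ln(0.0662/0.0599)/(2πk) = 0.1000/(2π·343) = 4.640×10^-5 m·K/W
  R'_brass = ln(0.0736/0.0662)/(2πk) = 0.1060/(2π·129) = 1.307×10^-4 m·K/W
  R'_conv,out = 1/(2πr h) = 1/(2π·0.0736·18.0) = 0.1201 m·K/W
ΣR = 2.170×10^-4 + 0.7524 + 4.640×10^-5 + 1.307×10^-4 + 0.1201 = 0.8729 m·K/W
Q' = ΔT/ΣR = (449 °C − 38.3 °C)/0.8729 = 470.5 W/m
From the inner boundary to the perlite/copper interface, ΣR_partial = 0.7526 m·K/W.
T_interface = T_in − Q'·ΣR_partial = 449 °C − (470.5)(0.7526) = 94.9 °C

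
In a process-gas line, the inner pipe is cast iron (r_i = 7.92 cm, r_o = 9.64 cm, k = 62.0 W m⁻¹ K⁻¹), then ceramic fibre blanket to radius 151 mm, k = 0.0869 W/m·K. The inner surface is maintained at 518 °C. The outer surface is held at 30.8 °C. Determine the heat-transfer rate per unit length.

Q' = 592 W/m

Treat each layer as a resistance in series:
  R'_cast iron = ln(0.0964/0.0792)/(2πk) = 0.1965/(2π·62.0) = 5.045×10^-4 m·K/W
  R'_ceramic fibre blanket = ln(0.151/0.0964)/(2πk) = 0.4488/(2π·0.0869) = 0.8219 m·K/W
ΣR = 5.045×10^-4 + 0.8219 = 0.8224 m·K/W
Q' = ΔT/ΣR = (518 °C − 30.8 °C)/0.8224 = 592 W/m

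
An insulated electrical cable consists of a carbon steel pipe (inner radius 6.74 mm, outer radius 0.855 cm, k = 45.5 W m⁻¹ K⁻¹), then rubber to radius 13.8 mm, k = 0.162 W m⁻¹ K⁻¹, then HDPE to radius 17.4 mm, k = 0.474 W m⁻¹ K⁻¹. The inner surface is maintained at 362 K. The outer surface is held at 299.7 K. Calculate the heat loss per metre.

Q' = 113 W/m

Series thermal resistances, inner to outer:
  R'_carbon steel = ln(0.00855/0.00674)/(2πk) = 0.2379/(2π·45.5) = 8.321×10^-4 m·K/W
  R'_rubber = ln(0.0138/0.00855)/(2πk) = 0.4787/(2π·0.162) = 0.4703 m·K/W
  R'_HDPE = ln(0.0174/0.0138)/(2πk) = 0.2318/(2π·0.474) = 0.07783 m·K/W
ΣR = 8.321×10^-4 + 0.4703 + 0.07783 = 0.5490 m·K/W
Q' = ΔT/ΣR = (362 K − 299.7 K)/0.5490 = 113 W/m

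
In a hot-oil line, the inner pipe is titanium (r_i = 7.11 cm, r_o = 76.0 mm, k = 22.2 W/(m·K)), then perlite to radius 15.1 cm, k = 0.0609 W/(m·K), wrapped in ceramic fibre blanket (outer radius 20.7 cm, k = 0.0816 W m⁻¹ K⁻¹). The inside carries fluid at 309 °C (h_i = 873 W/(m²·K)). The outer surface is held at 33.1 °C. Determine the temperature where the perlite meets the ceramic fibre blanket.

T = 103 °C

Series thermal resistances, inner to outer:
  R'_conv,in = 1/(2πr h) = 1/(2π·0.0711·873) = 0.002564 m·K/W
  R'_titanium = ln(0.0760/0.0711)/(2πk) = 0.06665/(2π·22.2) = 4.778×10^-4 m·K/W
  R'_perlite = ln(0.151/0.0760)/(2πk) = 0.6865/(2π·0.0609) = 1.794 m·K/W
  R'_ceramic fibre blanket = ln(0.207/0.151)/(2πk) = 0.3154/(2π·0.0816) = 0.6152 m·K/W
ΣR = 0.002564 + 4.778×10^-4 + 1.794 + 0.6152 = 2.412 m·K/W
Q' = ΔT/ΣR = (309 °C − 33.1 °C)/2.412 = 114.4 W/m
From the inner boundary to the perlite/ceramic fibre blanket interface, ΣR_partial = 1.797 m·K/W.
T_interface = T_in − Q'·ΣR_partial = 309 °C − (114.4)(1.797) = 103 °C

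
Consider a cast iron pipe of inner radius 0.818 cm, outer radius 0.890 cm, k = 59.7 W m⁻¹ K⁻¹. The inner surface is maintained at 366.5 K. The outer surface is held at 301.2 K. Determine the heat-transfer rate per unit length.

Q' = 2.90×10^5 W/m

Q' = 2πk·ΔT/ln(r₂/r₁) = 2π × 59.7 × 65.3 / ln(0.00890/0.00818) = 2.90×10^5 W/m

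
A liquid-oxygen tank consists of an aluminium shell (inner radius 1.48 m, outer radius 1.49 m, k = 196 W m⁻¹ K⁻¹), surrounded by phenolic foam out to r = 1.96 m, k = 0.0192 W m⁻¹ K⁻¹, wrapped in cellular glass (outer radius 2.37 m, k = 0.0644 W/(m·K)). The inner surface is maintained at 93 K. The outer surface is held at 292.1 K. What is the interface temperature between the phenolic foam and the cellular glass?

T = 264.1 K

Resistance network (inner→outer):
  R_aluminium = (1/1.48 − 1/1.49)/(4πk) = 0.004535/(4π·196) = 1.841×10^-6 K/W
  R_phenolic foam = (1/1.49 − 1/1.96)/(4πk) = 0.1609/(4π·0.0192) = 0.6670 K/W
  R_cellular glass = (1/1.96 − 1/2.37)/(4πk) = 0.08826/(4π·0.0644) = 0.1091 K/W
ΣR = 1.841×10^-6 + 0.6670 + 0.1091 = 0.7761 K/W
Q = ΔT/ΣR = (93 K − 292.1 K)/0.7761 = -256.5 W
From the inner boundary to the phenolic foam/cellular glass interface, ΣR_partial = 0.6670 K/W.
T_interface = T_in − Q·ΣR_partial = 93 K − (-256.5)(0.6670) = 264.1 K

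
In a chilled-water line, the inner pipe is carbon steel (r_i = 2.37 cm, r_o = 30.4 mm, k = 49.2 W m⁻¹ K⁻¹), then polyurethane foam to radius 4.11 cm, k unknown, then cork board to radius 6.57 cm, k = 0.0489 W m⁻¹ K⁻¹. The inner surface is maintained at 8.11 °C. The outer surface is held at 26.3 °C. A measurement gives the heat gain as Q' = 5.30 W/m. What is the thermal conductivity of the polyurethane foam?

ΣR = ΔT/Q' = |8.11 − 26.3|/5.30 = 3.432 m·K/W
Known resistances:
  R'_carbon steel = ln(0.0304/0.0237)/(2πk) = 0.2490/(2π·49.2) = 8.054×10^-4 m·K/W
  R'_cork board = ln(0.0657/0.0411)/(2πk) = 0.4691/(2π·0.0489) = 1.527 m·K/W
R_polyurethane foam = ΣR − ΣR_known = 3.432 − 1.528 = 1.904 m·K/W
ln(r₂/r₁)/(2πk) = 1.904 ⇒ k = 0.3016/(2π·1.904) = 0.0252 W/m·K

k = 0.0252 W/m·K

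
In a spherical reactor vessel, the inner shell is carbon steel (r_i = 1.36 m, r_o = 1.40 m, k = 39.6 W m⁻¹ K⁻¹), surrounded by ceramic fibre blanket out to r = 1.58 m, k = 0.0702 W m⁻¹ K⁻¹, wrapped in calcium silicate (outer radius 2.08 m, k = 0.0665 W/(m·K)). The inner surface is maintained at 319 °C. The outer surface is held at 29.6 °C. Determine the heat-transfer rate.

Q = 1050 W

Series thermal resistances, inner to outer:
  R_carbon steel = (1/1.36 − 1/1.40)/(4πk) = 0.02101/(4π·39.6) = 4.222×10^-5 K/W
  R_ceramic fibre blanket = (1/1.40 − 1/1.58)/(4πk) = 0.08137/(4π·0.0702) = 0.09224 K/W
  R_calcium silicate = (1/1.58 − 1/2.08)/(4πk) = 0.1521/(4π·0.0665) = 0.1821 K/W
ΣR = 4.222×10^-5 + 0.09224 + 0.1821 = 0.2744 K/W
Q = ΔT/ΣR = (319 °C − 29.6 °C)/0.2744 = 1050 W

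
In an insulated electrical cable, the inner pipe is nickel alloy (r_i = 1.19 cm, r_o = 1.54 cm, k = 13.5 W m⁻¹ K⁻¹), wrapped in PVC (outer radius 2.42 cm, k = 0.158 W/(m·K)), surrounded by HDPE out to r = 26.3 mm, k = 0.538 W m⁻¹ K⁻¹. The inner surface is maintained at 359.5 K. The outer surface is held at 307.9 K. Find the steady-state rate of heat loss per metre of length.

Treat each layer as a resistance in series:
  R'_nickel alloy = ln(0.0154/0.0119)/(2πk) = 0.2578/(2π·13.5) = 0.003040 m·K/W
  R'_PVC = ln(0.0242/0.0154)/(2πk) = 0.4520/(2π·0.158) = 0.4553 m·K/W
  R'_HDPE = ln(0.0263/0.0242)/(2πk) = 0.08322/(2π·0.538) = 0.02462 m·K/W
ΣR = 0.003040 + 0.4553 + 0.02462 = 0.4830 m·K/W
Q' = ΔT/ΣR = (359.5 K − 307.9 K)/0.4830 = 107 W/m

Q' = 107 W/m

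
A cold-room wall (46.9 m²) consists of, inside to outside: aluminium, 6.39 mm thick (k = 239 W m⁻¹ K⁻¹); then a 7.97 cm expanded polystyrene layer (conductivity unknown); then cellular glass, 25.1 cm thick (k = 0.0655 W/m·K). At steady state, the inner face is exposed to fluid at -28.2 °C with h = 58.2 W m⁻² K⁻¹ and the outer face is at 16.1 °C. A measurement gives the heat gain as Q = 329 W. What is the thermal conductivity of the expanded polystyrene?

ΣR = ΔT/Q = |-28.2 − 16.1|/329 = 0.1347 K/W
Known resistances:
  R_conv,in = 1/(hA) = 1/(58.2·46.9) = 3.664×10^-4 K/W
  R_aluminium = L/(kA) = 0.00639/(239·46.9) = 5.701×10^-7 K/W
  R_cellular glass = L/(kA) = 0.251/(0.0655·46.9) = 0.08171 K/W
R_expanded polystyrene = ΣR − ΣR_known = 0.1347 − 0.08208 = 0.05262 K/W
L/(kA) = 0.05262 ⇒ k = 0.0797/(0.05262·46.9) = 0.0323 W/m·K

k = 0.0323 W/m·K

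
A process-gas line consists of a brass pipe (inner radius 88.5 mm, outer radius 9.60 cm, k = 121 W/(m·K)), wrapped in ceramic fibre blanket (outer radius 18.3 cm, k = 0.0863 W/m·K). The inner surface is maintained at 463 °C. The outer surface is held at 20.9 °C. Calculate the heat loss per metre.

Treat each layer as a resistance in series:
  R'_brass = ln(0.0960/0.0885)/(2πk) = 0.08135/(2π·121) = 1.070×10^-4 m·K/W
  R'_ceramic fibre blanket = ln(0.183/0.0960)/(2πk) = 0.6451/(2π·0.0863) = 1.190 m·K/W
ΣR = 1.070×10^-4 + 1.190 = 1.190 m·K/W
Q' = ΔT/ΣR = (463 °C − 20.9 °C)/1.190 = 372 W/m

Q' = 372 W/m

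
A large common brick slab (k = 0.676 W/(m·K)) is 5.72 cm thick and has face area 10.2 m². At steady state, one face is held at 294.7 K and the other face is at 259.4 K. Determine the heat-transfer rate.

Q = kA·ΔT/L = 0.676 × 10.2 × |294.7 K − 259.4 K| / 0.0572 = 4260 W

Q = 4260 W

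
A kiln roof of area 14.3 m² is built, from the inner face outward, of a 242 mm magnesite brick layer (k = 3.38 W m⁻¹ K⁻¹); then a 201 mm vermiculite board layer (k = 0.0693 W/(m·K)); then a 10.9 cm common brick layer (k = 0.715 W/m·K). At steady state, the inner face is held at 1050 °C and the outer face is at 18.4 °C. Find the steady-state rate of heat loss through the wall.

Resistance network (inner→outer):
  R_magnesite brick = L/(kA) = 0.242/(3.38·14.3) = 0.005007 K/W
  R_vermiculite board = L/(kA) = 0.201/(0.0693·14.3) = 0.2028 K/W
  R_common brick = L/(kA) = 0.109/(0.715·14.3) = 0.01066 K/W
ΣR = 0.005007 + 0.2028 + 0.01066 = 0.2185 K/W
Q = ΔT/ΣR = (1050 °C − 18.4 °C)/0.2185 = 4720 W

Q = 4.72 kW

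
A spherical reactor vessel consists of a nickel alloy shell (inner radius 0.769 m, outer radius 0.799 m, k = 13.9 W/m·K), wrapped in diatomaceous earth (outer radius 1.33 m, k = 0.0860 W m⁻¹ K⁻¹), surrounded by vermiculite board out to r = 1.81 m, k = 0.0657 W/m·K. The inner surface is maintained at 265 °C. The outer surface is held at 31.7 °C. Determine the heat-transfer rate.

Q = 331 W

Series thermal resistances, inner to outer:
  R_nickel alloy = (1/0.769 − 1/0.799)/(4πk) = 0.04883/(4π·13.9) = 2.795×10^-4 K/W
  R_diatomaceous earth = (1/0.799 − 1/1.33)/(4πk) = 0.4997/(4π·0.0860) = 0.4624 K/W
  R_vermiculite board = (1/1.33 − 1/1.81)/(4πk) = 0.1994/(4π·0.0657) = 0.2415 K/W
ΣR = 2.795×10^-4 + 0.4624 + 0.2415 = 0.7042 K/W
Q = ΔT/ΣR = (265 °C − 31.7 °C)/0.7042 = 331 W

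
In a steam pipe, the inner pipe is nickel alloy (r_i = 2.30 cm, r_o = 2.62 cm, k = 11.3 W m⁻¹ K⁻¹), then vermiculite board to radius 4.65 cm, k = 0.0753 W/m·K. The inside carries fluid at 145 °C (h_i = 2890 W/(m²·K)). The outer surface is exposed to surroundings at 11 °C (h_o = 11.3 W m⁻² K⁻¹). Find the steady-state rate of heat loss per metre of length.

Q' = 88.2 W/m

Treat each layer as a resistance in series:
  R'_conv,in = 1/(2πr h) = 1/(2π·0.0230·2890) = 0.002394 m·K/W
  R'_nickel alloy = ln(0.0262/0.0230)/(2πk) = 0.1303/(2π·11.3) = 0.001835 m·K/W
  R'_vermiculite board = ln(0.0465/0.0262)/(2πk) = 0.5737/(2π·0.0753) = 1.213 m·K/W
  R'_conv,out = 1/(2πr h) = 1/(2π·0.0465·11.3) = 0.3029 m·K/W
ΣR = 0.002394 + 0.001835 + 1.213 + 0.3029 = 1.520 m·K/W
Q' = ΔT/ΣR = (145 °C − 11 °C)/1.520 = 88.2 W/m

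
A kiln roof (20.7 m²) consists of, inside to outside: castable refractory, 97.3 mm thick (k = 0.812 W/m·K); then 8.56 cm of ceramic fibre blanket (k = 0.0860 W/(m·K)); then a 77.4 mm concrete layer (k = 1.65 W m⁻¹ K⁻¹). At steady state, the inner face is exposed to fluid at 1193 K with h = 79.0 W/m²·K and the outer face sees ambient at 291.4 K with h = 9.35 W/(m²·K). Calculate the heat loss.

Resistance network (inner→outer):
  R_conv,in = 1/(hA) = 1/(79.0·20.7) = 6.115×10^-4 K/W
  R_castable refractory = L/(kA) = 0.0973/(0.812·20.7) = 0.005789 K/W
  R_ceramic fibre blanket = L/(kA) = 0.0856/(0.0860·20.7) = 0.04808 K/W
  R_concrete = L/(kA) = 0.0774/(1.65·20.7) = 0.002266 K/W
  R_conv,out = 1/(hA) = 1/(9.35·20.7) = 0.005167 K/W
ΣR = 6.115×10^-4 + 0.005789 + 0.04808 + 0.002266 + 0.005167 = 0.06191 K/W
Q = ΔT/ΣR = (1193 K − 291.4 K)/0.06191 = 14600 W

Q = 14.6 kW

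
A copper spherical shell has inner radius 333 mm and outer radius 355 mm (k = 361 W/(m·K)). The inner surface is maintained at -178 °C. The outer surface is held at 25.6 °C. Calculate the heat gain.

Q = 4πk·ΔT/(1/r₁ − 1/r₂) = 4π × 361 × 203.6 / (1/0.333 − 1/0.355) = 4.96×10^6 W

Q = 4.96×10^6 W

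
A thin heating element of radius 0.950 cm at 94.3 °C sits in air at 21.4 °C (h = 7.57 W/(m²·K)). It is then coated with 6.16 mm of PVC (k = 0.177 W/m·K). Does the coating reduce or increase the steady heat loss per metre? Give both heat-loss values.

increases: 32.9 → 40.7 W/m

Critical radius for a cylinder: r_cr = k/h = 0.0234 m = 2.34 cm.
Outer radius after coating: r₂ = 0.00950 + 0.00616 = 0.01566 m.
Since r₁ < r_cr and r₂ ≤ r_cr, the coating moves toward the maximum at r_cr — heat loss rises.
Bare: R = 1/(2πr₁h) = 2.213 m·K/W; Q = 72.9/2.213 = 32.9 W/m.
Coated: R = R_cond + R_conv = 1.792 m·K/W; Q = 72.9/1.792 = 40.7 W/m.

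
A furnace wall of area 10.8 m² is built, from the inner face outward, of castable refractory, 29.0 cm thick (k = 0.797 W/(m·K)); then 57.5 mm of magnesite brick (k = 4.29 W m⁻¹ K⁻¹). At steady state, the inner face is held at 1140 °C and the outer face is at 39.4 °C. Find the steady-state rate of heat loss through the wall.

Q = 31500 W

Resistance network (inner→outer):
  R_castable refractory = L/(kA) = 0.290/(0.797·10.8) = 0.03369 K/W
  R_magnesite brick = L/(kA) = 0.0575/(4.29·10.8) = 0.001241 K/W
ΣR = 0.03369 + 0.001241 = 0.03493 K/W
Q = ΔT/ΣR = (1140 °C − 39.4 °C)/0.03493 = 31500 W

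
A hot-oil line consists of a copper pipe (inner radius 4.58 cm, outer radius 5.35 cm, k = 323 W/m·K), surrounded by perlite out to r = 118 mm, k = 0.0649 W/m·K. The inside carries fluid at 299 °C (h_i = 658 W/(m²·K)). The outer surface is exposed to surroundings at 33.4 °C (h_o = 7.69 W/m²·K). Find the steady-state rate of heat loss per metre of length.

Q' = 125 W/m

Treat each layer as a resistance in series:
  R'_conv,in = 1/(2πr h) = 1/(2π·0.0458·658) = 0.005281 m·K/W
  R'_copper = ln(0.0535/0.0458)/(2πk) = 0.1554/(2π·323) = 7.657×10^-5 m·K/W
  R'_perlite = ln(0.118/0.0535)/(2πk) = 0.7910/(2π·0.0649) = 1.940 m·K/W
  R'_conv,out = 1/(2πr h) = 1/(2π·0.118·7.69) = 0.1754 m·K/W
ΣR = 0.005281 + 7.657×10^-5 + 1.940 + 0.1754 = 2.121 m·K/W
Q' = ΔT/ΣR = (299 °C − 33.4 °C)/2.121 = 125 W/m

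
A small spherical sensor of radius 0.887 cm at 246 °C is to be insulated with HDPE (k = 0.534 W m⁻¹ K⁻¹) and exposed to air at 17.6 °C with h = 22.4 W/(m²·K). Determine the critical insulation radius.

For a sphere, r_cr = 2k_ins/h = 2·0.534/22.4 = 0.0477 m = 4.77 cm

r_cr = 4.77 cm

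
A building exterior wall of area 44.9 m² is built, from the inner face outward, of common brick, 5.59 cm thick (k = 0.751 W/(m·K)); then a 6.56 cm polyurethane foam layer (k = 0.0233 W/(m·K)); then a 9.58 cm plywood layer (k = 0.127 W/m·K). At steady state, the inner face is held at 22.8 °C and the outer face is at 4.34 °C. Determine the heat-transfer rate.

Treat each layer as a resistance in series:
  R_common brick = L/(kA) = 0.0559/(0.751·44.9) = 0.001658 K/W
  R_polyurethane foam = L/(kA) = 0.0656/(0.0233·44.9) = 0.06270 K/W
  R_plywood = L/(kA) = 0.0958/(0.127·44.9) = 0.01680 K/W
ΣR = 0.001658 + 0.06270 + 0.01680 = 0.08116 K/W
Q = ΔT/ΣR = (22.8 °C − 4.34 °C)/0.08116 = 227 W

Q = 227 W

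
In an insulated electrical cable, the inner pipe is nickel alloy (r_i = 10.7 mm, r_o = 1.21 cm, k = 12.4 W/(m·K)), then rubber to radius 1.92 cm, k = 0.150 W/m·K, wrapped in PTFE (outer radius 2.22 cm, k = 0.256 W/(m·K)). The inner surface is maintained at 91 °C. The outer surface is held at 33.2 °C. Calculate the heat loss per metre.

Q' = 99.4 W/m

Resistance network (inner→outer):
  R'_nickel alloy = ln(0.0121/0.0107)/(2πk) = 0.1230/(2π·12.4) = 0.001578 m·K/W
  R'_rubber = ln(0.0192/0.0121)/(2πk) = 0.4617/(2π·0.150) = 0.4899 m·K/W
  R'_PTFE = ln(0.0222/0.0192)/(2πk) = 0.1452/(2π·0.256) = 0.09026 m·K/W
ΣR = 0.001578 + 0.4899 + 0.09026 = 0.5817 m·K/W
Q' = ΔT/ΣR = (91 °C − 33.2 °C)/0.5817 = 99.4 W/m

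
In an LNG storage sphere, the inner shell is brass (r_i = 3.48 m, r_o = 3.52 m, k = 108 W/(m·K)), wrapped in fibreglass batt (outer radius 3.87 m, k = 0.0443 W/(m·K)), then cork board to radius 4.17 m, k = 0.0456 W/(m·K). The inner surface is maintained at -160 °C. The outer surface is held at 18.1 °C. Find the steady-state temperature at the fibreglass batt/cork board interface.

T = -55.4 °C

Treat each layer as a resistance in series:
  R_brass = (1/3.48 − 1/3.52)/(4πk) = 0.003265/(4π·108) = 2.406×10^-6 K/W
  R_fibreglass batt = (1/3.52 − 1/3.87)/(4πk) = 0.02569/(4π·0.0443) = 0.04615 K/W
  R_cork board = (1/3.87 − 1/4.17)/(4πk) = 0.01859/(4π·0.0456) = 0.03244 K/W
ΣR = 2.406×10^-6 + 0.04615 + 0.03244 = 0.07859 K/W
Q = ΔT/ΣR = (-160 °C − 18.1 °C)/0.07859 = -2266 W
From the inner boundary to the fibreglass batt/cork board interface, ΣR_partial = 0.04615 K/W.
T_interface = T_in − Q·ΣR_partial = -160 °C − (-2266)(0.04615) = -55.4 °C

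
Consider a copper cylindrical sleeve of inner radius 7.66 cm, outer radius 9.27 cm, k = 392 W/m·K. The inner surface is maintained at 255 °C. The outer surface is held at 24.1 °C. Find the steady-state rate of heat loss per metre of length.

Q' = 2.98×10^6 W/m

Q' = 2πk·ΔT/ln(r₂/r₁) = 2π × 392 × 230.9 / ln(0.0927/0.0766) = 2.98×10^6 W/m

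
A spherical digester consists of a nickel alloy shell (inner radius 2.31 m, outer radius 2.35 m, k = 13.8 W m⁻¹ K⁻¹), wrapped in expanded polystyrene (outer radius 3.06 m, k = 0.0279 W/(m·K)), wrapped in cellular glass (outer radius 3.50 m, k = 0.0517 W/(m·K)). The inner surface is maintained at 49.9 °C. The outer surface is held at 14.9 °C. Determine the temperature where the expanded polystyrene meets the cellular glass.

T = 21.3 °C

Resistance network (inner→outer):
  R_nickel alloy = (1/2.31 − 1/2.35)/(4πk) = 0.007369/(4π·13.8) = 4.249×10^-5 K/W
  R_expanded polystyrene = (1/2.35 − 1/3.06)/(4πk) = 0.09873/(4π·0.0279) = 0.2816 K/W
  R_cellular glass = (1/3.06 − 1/3.50)/(4πk) = 0.04108/(4π·0.0517) = 0.06324 K/W
ΣR = 4.249×10^-5 + 0.2816 + 0.06324 = 0.3449 K/W
Q = ΔT/ΣR = (49.9 °C − 14.9 °C)/0.3449 = 101.5 W
From the inner boundary to the expanded polystyrene/cellular glass interface, ΣR_partial = 0.2816 K/W.
T_interface = T_in − Q·ΣR_partial = 49.9 °C − (101.5)(0.2816) = 21.3 °C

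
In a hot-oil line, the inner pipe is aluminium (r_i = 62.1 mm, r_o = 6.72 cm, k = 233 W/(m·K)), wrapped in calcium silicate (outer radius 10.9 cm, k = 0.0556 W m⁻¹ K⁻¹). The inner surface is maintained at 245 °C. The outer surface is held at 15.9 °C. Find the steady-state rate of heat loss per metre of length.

Treat each layer as a resistance in series:
  R'_aluminium = ln(0.0672/0.0621)/(2πk) = 0.07893/(2π·233) = 5.391×10^-5 m·K/W
  R'_calcium silicate = ln(0.109/0.0672)/(2πk) = 0.4837/(2π·0.0556) = 1.385 m·K/W
ΣR = 5.391×10^-5 + 1.385 = 1.385 m·K/W
Q' = ΔT/ΣR = (245 °C − 15.9 °C)/1.385 = 165 W/m

Q' = 165 W/m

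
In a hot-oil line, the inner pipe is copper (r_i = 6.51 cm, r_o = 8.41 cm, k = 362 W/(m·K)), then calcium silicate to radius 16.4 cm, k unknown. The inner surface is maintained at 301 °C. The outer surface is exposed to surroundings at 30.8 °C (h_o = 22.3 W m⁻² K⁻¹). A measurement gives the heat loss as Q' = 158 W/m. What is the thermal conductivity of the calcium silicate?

k = 0.0638 W/m·K

ΣR = ΔT/Q' = |301 − 30.8|/158 = 1.710 m·K/W
Known resistances:
  R'_copper = ln(0.0841/0.0651)/(2πk) = 0.2561/(2π·362) = 1.126×10^-4 m·K/W
  R'_conv,out = 1/(2πr h) = 1/(2π·0.164·22.3) = 0.04352 m·K/W
R_calcium silicate = ΣR − ΣR_known = 1.710 − 0.04363 = 1.666 m·K/W
ln(r₂/r₁)/(2πk) = 1.666 ⇒ k = 0.6679/(2π·1.666) = 0.0638 W/m·K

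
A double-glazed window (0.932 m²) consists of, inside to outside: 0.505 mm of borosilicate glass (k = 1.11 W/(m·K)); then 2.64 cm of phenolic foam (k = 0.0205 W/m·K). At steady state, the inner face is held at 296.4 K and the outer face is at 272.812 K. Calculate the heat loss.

Q = 17.1 W

Treat each layer as a resistance in series:
  R_borosilicate glass = L/(kA) = 5.05×10^-4/(1.11·0.932) = 4.881×10^-4 K/W
  R_phenolic foam = L/(kA) = 0.0264/(0.0205·0.932) = 1.382 K/W
ΣR = 4.881×10^-4 + 1.382 = 1.382 K/W
Q = ΔT/ΣR = (296.4 K − 272.812 K)/1.382 = 17.1 W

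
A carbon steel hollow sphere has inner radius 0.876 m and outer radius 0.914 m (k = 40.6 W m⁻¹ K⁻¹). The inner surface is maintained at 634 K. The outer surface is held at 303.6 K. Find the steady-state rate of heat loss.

Q = 3550 kW

Q = 4πk·ΔT/(1/r₁ − 1/r₂) = 4π × 40.6 × 330.4 / (1/0.876 − 1/0.914) = 3.55×10^6 W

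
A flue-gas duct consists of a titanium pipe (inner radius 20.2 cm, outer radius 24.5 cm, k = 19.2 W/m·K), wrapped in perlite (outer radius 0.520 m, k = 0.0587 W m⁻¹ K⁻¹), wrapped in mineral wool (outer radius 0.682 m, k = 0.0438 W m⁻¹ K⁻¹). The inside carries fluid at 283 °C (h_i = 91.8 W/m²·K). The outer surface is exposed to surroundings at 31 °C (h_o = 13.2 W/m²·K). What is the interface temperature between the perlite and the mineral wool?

Resistance network (inner→outer):
  R'_conv,in = 1/(2πr h) = 1/(2π·0.202·91.8) = 0.008583 m·K/W
  R'_titanium = ln(0.245/0.202)/(2πk) = 0.1930/(2π·19.2) = 0.001600 m·K/W
  R'_perlite = ln(0.520/0.245)/(2πk) = 0.7526/(2π·0.0587) = 2.040 m·K/W
  R'_mineral wool = ln(0.682/0.520)/(2πk) = 0.2712/(2π·0.0438) = 0.9855 m·K/W
  R'_conv,out = 1/(2πr h) = 1/(2π·0.682·13.2) = 0.01768 m·K/W
ΣR = 0.008583 + 0.001600 + 2.040 + 0.9855 + 0.01768 = 3.053 m·K/W
Q' = ΔT/ΣR = (283 °C − 31 °C)/3.053 = 82.54 W/m
From the inner boundary to the perlite/mineral wool interface, ΣR_partial = 2.050 m·K/W.
T_interface = T_in − Q'·ΣR_partial = 283 °C − (82.54)(2.050) = 114 °C

T = 114 °C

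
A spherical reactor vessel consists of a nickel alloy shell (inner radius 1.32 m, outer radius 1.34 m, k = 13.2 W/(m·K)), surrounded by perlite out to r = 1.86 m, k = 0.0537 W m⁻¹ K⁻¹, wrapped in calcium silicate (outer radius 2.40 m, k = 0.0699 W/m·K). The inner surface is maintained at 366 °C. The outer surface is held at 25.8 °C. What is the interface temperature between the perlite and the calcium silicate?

T = 131 °C

Resistance network (inner→outer):
  R_nickel alloy = (1/1.32 − 1/1.34)/(4πk) = 0.01131/(4π·13.2) = 6.817×10^-5 K/W
  R_perlite = (1/1.34 − 1/1.86)/(4πk) = 0.2086/(4π·0.0537) = 0.3092 K/W
  R_calcium silicate = (1/1.86 − 1/2.40)/(4πk) = 0.1210/(4π·0.0699) = 0.1377 K/W
ΣR = 6.817×10^-5 + 0.3092 + 0.1377 = 0.4470 K/W
Q = ΔT/ΣR = (366 °C − 25.8 °C)/0.4470 = 761.1 W
From the inner boundary to the perlite/calcium silicate interface, ΣR_partial = 0.3093 K/W.
T_interface = T_in − Q·ΣR_partial = 366 °C − (761.1)(0.3093) = 131 °C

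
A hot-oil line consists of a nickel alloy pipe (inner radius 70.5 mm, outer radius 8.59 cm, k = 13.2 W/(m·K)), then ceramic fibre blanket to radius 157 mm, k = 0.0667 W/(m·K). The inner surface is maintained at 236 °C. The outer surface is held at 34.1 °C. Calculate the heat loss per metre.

Series thermal resistances, inner to outer:
  R'_nickel alloy = ln(0.0859/0.0705)/(2πk) = 0.1976/(2π·13.2) = 0.002382 m·K/W
  R'_ceramic fibre blanket = ln(0.157/0.0859)/(2πk) = 0.6031/(2π·0.0667) = 1.439 m·K/W
ΣR = 0.002382 + 1.439 = 1.441 m·K/W
Q' = ΔT/ΣR = (236 °C − 34.1 °C)/1.441 = 140 W/m

Q' = 140 W/m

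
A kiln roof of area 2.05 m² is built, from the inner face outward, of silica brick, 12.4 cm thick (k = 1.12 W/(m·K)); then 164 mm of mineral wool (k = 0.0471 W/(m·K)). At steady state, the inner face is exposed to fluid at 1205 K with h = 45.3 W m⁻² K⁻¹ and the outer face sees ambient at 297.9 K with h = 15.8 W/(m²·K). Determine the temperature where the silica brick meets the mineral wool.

T = 1172 K

Treat each layer as a resistance in series:
  R_conv,in = 1/(hA) = 1/(45.3·2.05) = 0.01077 K/W
  R_silica brick = L/(kA) = 0.124/(1.12·2.05) = 0.05401 K/W
  R_mineral wool = L/(kA) = 0.164/(0.0471·2.05) = 1.699 K/W
  R_conv,out = 1/(hA) = 1/(15.8·2.05) = 0.03087 K/W
ΣR = 0.01077 + 0.05401 + 1.699 + 0.03087 = 1.795 K/W
Q = ΔT/ΣR = (1205 K − 297.9 K)/1.795 = 505.3 W
From the inner boundary to the silica brick/mineral wool interface, ΣR_partial = 0.06478 K/W.
T_interface = T_in − Q·ΣR_partial = 1205 K − (505.3)(0.06478) = 1172 K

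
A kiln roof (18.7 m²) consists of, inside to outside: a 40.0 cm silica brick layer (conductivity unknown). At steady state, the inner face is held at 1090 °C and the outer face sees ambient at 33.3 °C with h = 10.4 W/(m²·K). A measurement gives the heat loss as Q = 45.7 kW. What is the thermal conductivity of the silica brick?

ΣR = ΔT/Q = |1090 − 33.3|/45700 = 0.02312 K/W
Known resistances:
  R_conv,out = 1/(hA) = 1/(10.4·18.7) = 0.005142 K/W
R_silica brick = ΣR − ΣR_known = 0.02312 − 0.005142 = 0.01798 K/W
L/(kA) = 0.01798 ⇒ k = 0.400/(0.01798·18.7) = 1.19 W/m·K

k = 1.19 W/m·K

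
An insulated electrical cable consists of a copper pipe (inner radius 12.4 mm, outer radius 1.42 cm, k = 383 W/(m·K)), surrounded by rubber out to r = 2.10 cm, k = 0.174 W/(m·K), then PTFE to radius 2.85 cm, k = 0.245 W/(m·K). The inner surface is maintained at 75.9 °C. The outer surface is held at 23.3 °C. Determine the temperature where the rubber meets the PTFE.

Series thermal resistances, inner to outer:
  R'_copper = ln(0.0142/0.0124)/(2πk) = 0.1355/(2π·383) = 5.633×10^-5 m·K/W
  R'_rubber = ln(0.0210/0.0142)/(2πk) = 0.3913/(2π·0.174) = 0.3579 m·K/W
  R'_PTFE = ln(0.0285/0.0210)/(2πk) = 0.3054/(2π·0.245) = 0.1984 m·K/W
ΣR = 5.633×10^-5 + 0.3579 + 0.1984 = 0.5564 m·K/W
Q' = ΔT/ΣR = (75.9 °C − 23.3 °C)/0.5564 = 94.54 W/m
From the inner boundary to the rubber/PTFE interface, ΣR_partial = 0.3580 m·K/W.
T_interface = T_in − Q'·ΣR_partial = 75.9 °C − (94.54)(0.3580) = 42.1 °C

T = 42.1 °C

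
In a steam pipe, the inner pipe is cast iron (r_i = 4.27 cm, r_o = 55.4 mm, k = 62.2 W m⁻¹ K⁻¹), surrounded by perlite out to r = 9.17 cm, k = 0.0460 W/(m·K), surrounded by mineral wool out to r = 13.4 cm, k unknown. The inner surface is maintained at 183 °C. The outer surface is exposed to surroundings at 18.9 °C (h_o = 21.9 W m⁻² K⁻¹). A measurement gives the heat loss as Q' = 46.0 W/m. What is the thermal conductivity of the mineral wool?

k = 0.0341 W/m·K

ΣR = ΔT/Q' = |183 − 18.9|/46.0 = 3.567 m·K/W
Known resistances:
  R'_cast iron = ln(0.0554/0.0427)/(2πk) = 0.2604/(2π·62.2) = 6.663×10^-4 m·K/W
  R'_perlite = ln(0.0917/0.0554)/(2πk) = 0.5039/(2π·0.0460) = 1.744 m·K/W
  R'_conv,out = 1/(2πr h) = 1/(2π·0.134·21.9) = 0.05423 m·K/W
R_mineral wool = ΣR − ΣR_known = 3.567 − 1.799 = 1.768 m·K/W
ln(r₂/r₁)/(2πk) = 1.768 ⇒ k = 0.3793/(2π·1.768) = 0.0341 W/m·K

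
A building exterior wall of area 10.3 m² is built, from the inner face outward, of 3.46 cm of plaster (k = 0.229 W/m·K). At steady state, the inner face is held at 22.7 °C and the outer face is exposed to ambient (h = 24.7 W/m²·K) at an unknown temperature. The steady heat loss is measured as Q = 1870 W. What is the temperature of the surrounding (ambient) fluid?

T_out = -12.1 °C

Sum the resistances:
  R_plaster = L/(kA) = 0.0346/(0.229·10.3) = 0.01467 K/W
  R_conv,out = 1/(hA) = 1/(24.7·10.3) = 0.003931 K/W
ΣR = 0.01860 K/W
ΔT = Q·ΣR = 1870 × 0.01860 = 34.78 K
Heat flows outward, so T_out = T_in − ΔT = 22.7 − 34.78 = -12.1 °C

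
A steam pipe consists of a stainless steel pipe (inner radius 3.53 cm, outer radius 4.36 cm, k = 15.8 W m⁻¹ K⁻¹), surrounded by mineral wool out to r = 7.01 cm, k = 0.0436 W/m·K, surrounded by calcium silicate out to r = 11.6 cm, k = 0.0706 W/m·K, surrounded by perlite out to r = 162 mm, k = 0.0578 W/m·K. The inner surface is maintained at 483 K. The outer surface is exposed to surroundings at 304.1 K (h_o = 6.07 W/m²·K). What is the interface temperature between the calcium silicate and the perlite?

Series thermal resistances, inner to outer:
  R'_stainless steel = ln(0.0436/0.0353)/(2πk) = 0.2112/(2π·15.8) = 0.002127 m·K/W
  R'_mineral wool = ln(0.0701/0.0436)/(2πk) = 0.4749/(2π·0.0436) = 1.733 m·K/W
  R'_calcium silicate = ln(0.116/0.0701)/(2πk) = 0.5037/(2π·0.0706) = 1.135 m·K/W
  R'_perlite = ln(0.162/0.116)/(2πk) = 0.3340/(2π·0.0578) = 0.9197 m·K/W
  R'_conv,out = 1/(2πr h) = 1/(2π·0.162·6.07) = 0.1619 m·K/W
ΣR = 0.002127 + 1.733 + 1.135 + 0.9197 + 0.1619 = 3.952 m·K/W
Q' = ΔT/ΣR = (483 K − 304.1 K)/3.952 = 45.27 W/m
From the inner boundary to the calcium silicate/perlite interface, ΣR_partial = 2.870 m·K/W.
T_interface = T_in − Q'·ΣR_partial = 483 K − (45.27)(2.870) = 353.1 K

T = 353.1 K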